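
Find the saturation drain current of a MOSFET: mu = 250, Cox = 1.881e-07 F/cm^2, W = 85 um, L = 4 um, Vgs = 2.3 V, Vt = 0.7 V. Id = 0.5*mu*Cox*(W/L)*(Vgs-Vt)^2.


Step 1: Overdrive voltage Vov = Vgs - Vt = 2.3 - 0.7 = 1.6 V
Step 2: W/L = 85/4 = 21.25
Step 3: Id = 0.5 * 250 * 1.881e-07 * 21.25 * 1.6^2
Step 4: Id = 1.28e-03 A

1.28e-03


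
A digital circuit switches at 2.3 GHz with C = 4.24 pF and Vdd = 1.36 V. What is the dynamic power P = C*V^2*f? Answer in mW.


Step 1: V^2 = 1.36^2 = 1.8496 V^2
Step 2: P = C*V^2*f = 4.24e-12 F * 1.8496 * 2.3e9 Hz
Step 3: P = 1.80372992e-02 W
Step 4: P = 18.037 mW

18.037


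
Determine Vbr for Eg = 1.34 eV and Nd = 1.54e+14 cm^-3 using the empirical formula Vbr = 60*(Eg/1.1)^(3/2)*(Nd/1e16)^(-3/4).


Step 1: Eg/1.1 = 1.34/1.1 = 1.218182
Step 2: (Eg/1.1)^1.5 = 1.218182^1.5 = 1.344523
Step 3: (Nd/1e16)^(-0.75) = (0.0154)^(-0.75) = 22.874913
Step 4: Vbr = 60 * 1.344523 * 22.874913 = 1845.4 V

1845.4


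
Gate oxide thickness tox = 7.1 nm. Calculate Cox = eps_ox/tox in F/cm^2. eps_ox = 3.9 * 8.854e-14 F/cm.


Step 1: eps_ox = 3.9 * 8.854e-14 = 3.45306e-13 F/cm
Step 2: tox in cm = 7.1 nm * 1e-7 = 7.1000e-07 cm
Step 3: Cox = 3.45306e-13 / 7.1000e-07 = 4.86e-07 F/cm^2

4.86e-07


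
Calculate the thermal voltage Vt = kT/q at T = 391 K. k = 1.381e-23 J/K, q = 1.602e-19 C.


Step 1: kT = 1.381e-23 * 391 = 5.39971e-21 J
Step 2: Vt = kT/q = 5.39971e-21 / 1.602e-19
Step 3: Vt = 0.03371 V

0.03371


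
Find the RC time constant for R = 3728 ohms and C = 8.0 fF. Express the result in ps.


Step 1: tau = R * C
Step 2: tau = 3728 * 8.0 fF = 3728 * 8.0e-15 F
Step 3: tau = 2.9824e-11 s = 29.824 ps

29.824


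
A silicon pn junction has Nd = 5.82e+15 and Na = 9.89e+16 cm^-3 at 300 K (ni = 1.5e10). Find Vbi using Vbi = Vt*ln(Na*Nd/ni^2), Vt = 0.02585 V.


Step 1: Compute Na*Nd/ni^2 = 9.89e+16 * 5.82e+15 / (1.5e10)^2 = 2.5582e+12
Step 2: ln(2.5582e+12) = 28.5703
Step 3: Vbi = 0.02585 * 28.5703 = 0.739 V

0.739


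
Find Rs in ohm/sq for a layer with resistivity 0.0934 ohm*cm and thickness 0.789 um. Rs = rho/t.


Step 1: Convert thickness to cm: t = 0.789 um = 7.8900e-05 cm
Step 2: Rs = rho / t = 0.0934 / 7.8900e-05
Step 3: Rs = 1183.8 ohm/sq

1183.8


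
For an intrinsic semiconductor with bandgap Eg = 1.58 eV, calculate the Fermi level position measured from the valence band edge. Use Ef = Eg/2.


Step 1: For an intrinsic semiconductor, the Fermi level sits at midgap.
Step 2: Ef = Eg / 2 = 1.58 / 2 = 0.79 eV

0.79


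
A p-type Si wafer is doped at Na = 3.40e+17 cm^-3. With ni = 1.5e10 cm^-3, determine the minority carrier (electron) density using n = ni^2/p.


Step 1: Majority hole concentration p ≈ Na = 3.40e+17 cm^-3
Step 2: n = ni^2 / Na = (1.5e10)^2 / 3.40e+17
Step 3: n = 6.62e+02 cm^-3

6.62e+02


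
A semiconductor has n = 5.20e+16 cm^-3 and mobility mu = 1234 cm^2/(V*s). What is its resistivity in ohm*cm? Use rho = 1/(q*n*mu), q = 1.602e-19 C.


Step 1: sigma = q * n * mu = 1.602e-19 * 5.20e+16 * 1234 = 1.02797e+01 S/cm
Step 2: rho = 1 / sigma = 1 / 1.02797e+01 = 0.09728 ohm*cm

0.09728


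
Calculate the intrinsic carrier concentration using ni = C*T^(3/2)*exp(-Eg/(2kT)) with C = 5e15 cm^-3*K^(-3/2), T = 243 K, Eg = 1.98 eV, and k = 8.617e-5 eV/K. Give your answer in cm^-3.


Step 1: Compute kT = 8.617e-5 * 243 = 0.02093931 eV
Step 2: Exponent = -Eg/(2kT) = -1.98/(2*0.02093931) = -47.27949
Step 3: T^(3/2) = 243^1.5 = 3788.00
Step 4: ni = 5e15 * 3788.00 * exp(-47.27949) = 5.55e-02 cm^-3

5.55e-02


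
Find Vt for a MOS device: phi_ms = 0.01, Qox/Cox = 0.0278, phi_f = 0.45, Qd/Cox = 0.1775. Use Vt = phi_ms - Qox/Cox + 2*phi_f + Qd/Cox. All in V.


Step 1: Vt = phi_ms - Qox/Cox + 2*phi_f + Qd/Cox
Step 2: Vt = 0.01 - 0.0278 + 2*0.45 + 0.1775
Step 3: Vt = 0.01 - 0.0278 + 0.9 + 0.1775
Step 4: Vt = 1.0597 V

1.0597


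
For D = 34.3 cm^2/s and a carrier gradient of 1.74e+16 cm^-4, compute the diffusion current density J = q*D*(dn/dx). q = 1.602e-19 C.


Step 1: J = q * D * (dn/dx)
Step 2: J = 1.602e-19 * 34.3 * 1.74e+16
Step 3: J = 9.56e-02 A/cm^2

9.56e-02


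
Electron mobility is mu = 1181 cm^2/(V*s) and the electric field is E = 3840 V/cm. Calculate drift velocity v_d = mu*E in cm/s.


Step 1: v_d = mu * E
Step 2: v_d = 1181 * 3840 = 4535040
Step 3: v_d = 4.54e+06 cm/s

4.54e+06


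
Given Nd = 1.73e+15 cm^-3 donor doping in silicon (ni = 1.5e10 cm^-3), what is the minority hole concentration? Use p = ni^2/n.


Step 1: Since Nd >> ni, n ≈ Nd = 1.73e+15 cm^-3
Step 2: p = ni^2 / n = (1.5e10)^2 / 1.73e+15
Step 3: p = 2.25e20 / 1.73e+15 = 1.30e+05 cm^-3

1.30e+05


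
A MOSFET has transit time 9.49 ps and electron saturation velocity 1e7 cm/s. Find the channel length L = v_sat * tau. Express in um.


Step 1: tau in seconds = 9.49 ps * 1e-12 = 9.4900e-12 s
Step 2: L = v_sat * tau = 1e7 * 9.4900e-12 = 9.4900e-05 cm
Step 3: L in um = 9.4900e-05 * 1e4 = 0.949 um

0.949


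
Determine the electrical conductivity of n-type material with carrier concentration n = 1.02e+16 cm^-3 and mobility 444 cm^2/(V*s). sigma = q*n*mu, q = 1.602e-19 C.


Step 1: sigma = q * n * mu
Step 2: sigma = 1.602e-19 * 1.02e+16 * 444
Step 3: sigma = 7.255e-01 S/cm

7.255e-01


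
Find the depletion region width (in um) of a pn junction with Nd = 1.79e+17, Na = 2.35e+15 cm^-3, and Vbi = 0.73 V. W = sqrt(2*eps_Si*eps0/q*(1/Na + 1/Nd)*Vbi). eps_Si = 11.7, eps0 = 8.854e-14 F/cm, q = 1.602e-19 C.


Step 1: 1/Na + 1/Nd = 1/2.35e+15 + 1/1.79e+17 = 4.31119e-16
Step 2: 2*eps*eps0/q = 2*11.7*8.854e-14/1.602e-19 = 1.293281e+07
Step 3: W^2 = 1.293281e+07 * 4.31119e-16 * 0.73 = 4.07017e-09
Step 4: W = sqrt(4.07017e-09) = 6.380e-05 cm = 0.638 um

0.638


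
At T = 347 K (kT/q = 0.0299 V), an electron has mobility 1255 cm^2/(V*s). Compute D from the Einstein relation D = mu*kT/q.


Step 1: D = mu * (kT/q)
Step 2: D = 1255 * 0.0299
Step 3: D = 37.52 cm^2/s

37.52


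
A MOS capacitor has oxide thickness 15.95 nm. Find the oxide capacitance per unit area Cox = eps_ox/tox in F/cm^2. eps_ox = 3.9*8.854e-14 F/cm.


Step 1: eps_ox = 3.9 * 8.854e-14 = 3.45306e-13 F/cm
Step 2: tox in cm = 15.95 nm * 1e-7 = 1.5950e-06 cm
Step 3: Cox = 3.45306e-13 / 1.5950e-06 = 2.16e-07 F/cm^2

2.16e-07


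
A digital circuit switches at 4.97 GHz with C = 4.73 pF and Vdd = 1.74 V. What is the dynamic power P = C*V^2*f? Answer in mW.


Step 1: V^2 = 1.74^2 = 3.0276 V^2
Step 2: P = C*V^2*f = 4.73e-12 F * 3.0276 * 4.97e9 Hz
Step 3: P = 7.117312356e-02 W
Step 4: P = 71.173 mW

71.173


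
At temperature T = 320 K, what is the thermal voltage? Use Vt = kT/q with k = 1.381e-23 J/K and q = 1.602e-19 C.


Step 1: kT = 1.381e-23 * 320 = 4.4192e-21 J
Step 2: Vt = kT/q = 4.4192e-21 / 1.602e-19
Step 3: Vt = 0.02759 V

0.02759


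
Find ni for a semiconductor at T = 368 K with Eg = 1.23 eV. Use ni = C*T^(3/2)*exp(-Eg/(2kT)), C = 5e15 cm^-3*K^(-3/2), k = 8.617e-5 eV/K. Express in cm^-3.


Step 1: Compute kT = 8.617e-5 * 368 = 0.03171056 eV
Step 2: Exponent = -Eg/(2kT) = -1.23/(2*0.03171056) = -19.39417
Step 3: T^(3/2) = 368^1.5 = 7059.46
Step 4: ni = 5e15 * 7059.46 * exp(-19.39417) = 1.33e+11 cm^-3

1.33e+11


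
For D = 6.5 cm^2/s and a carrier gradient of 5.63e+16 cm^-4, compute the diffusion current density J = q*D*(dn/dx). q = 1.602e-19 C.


Step 1: J = q * D * (dn/dx)
Step 2: J = 1.602e-19 * 6.5 * 5.63e+16
Step 3: J = 5.86e-02 A/cm^2

5.86e-02


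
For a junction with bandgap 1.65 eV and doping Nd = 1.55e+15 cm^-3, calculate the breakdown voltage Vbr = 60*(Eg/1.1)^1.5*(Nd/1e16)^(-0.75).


Step 1: Eg/1.1 = 1.65/1.1 = 1.500000
Step 2: (Eg/1.1)^1.5 = 1.500000^1.5 = 1.837117
Step 3: (Nd/1e16)^(-0.75) = (0.155)^(-0.75) = 4.048100
Step 4: Vbr = 60 * 1.837117 * 4.048100 = 446.2 V

446.2


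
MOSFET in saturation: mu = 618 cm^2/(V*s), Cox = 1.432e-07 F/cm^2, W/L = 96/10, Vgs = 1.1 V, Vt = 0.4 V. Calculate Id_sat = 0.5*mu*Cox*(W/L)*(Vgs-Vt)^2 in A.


Step 1: Overdrive voltage Vov = Vgs - Vt = 1.1 - 0.4 = 0.7 V
Step 2: W/L = 96/10 = 9.6
Step 3: Id = 0.5 * 618 * 1.432e-07 * 9.6 * 0.7^2
Step 4: Id = 2.08e-04 A

2.08e-04


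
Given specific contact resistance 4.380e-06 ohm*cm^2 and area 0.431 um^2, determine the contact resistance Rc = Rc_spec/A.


Step 1: Convert area to cm^2: 0.431 um^2 = 4.3100e-09 cm^2
Step 2: Rc = Rc_spec / A = 4.380e-06 / 4.3100e-09
Step 3: Rc = 1.02e+03 ohms

1.02e+03


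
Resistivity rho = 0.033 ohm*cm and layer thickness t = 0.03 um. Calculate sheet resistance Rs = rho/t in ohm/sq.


Step 1: Convert thickness to cm: t = 0.03 um = 3.0000e-06 cm
Step 2: Rs = rho / t = 0.033 / 3.0000e-06
Step 3: Rs = 11000.0 ohm/sq

11000.0


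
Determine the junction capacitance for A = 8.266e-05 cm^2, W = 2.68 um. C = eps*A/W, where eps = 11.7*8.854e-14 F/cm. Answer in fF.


Step 1: eps_Si = 11.7 * 8.854e-14 = 1.035918e-12 F/cm
Step 2: W in cm = 2.68 * 1e-4 = 2.68e-04 cm
Step 3: C = 1.035918e-12 * 8.266e-05 / 2.68e-04 = 3.195111e-13 F
Step 4: C = 319.51 fF

319.51


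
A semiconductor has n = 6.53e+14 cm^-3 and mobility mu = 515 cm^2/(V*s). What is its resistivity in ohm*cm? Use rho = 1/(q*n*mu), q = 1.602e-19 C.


Step 1: sigma = q * n * mu = 1.602e-19 * 6.53e+14 * 515 = 5.38745e-02 S/cm
Step 2: rho = 1 / sigma = 1 / 5.38745e-02 = 18.56 ohm*cm

18.56


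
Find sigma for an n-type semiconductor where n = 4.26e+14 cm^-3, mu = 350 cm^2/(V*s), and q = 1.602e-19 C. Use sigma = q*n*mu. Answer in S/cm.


Step 1: sigma = q * n * mu
Step 2: sigma = 1.602e-19 * 4.26e+14 * 350
Step 3: sigma = 2.389e-02 S/cm

2.389e-02


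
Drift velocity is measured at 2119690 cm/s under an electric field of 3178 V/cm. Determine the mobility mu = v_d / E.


Step 1: mu = v_d / E
Step 2: mu = 2119690 / 3178
Step 3: mu = 666.99 cm^2/(V*s)

666.99


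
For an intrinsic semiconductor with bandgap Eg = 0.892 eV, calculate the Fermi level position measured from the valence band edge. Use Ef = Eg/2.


Step 1: For an intrinsic semiconductor, the Fermi level sits at midgap.
Step 2: Ef = Eg / 2 = 0.892 / 2 = 0.446 eV

0.446


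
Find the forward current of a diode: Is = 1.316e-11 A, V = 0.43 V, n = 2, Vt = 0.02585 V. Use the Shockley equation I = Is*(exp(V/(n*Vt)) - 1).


Step 1: V/(n*Vt) = 0.43/(2*0.02585) = 8.3172
Step 2: exp(8.3172) = 4.0937e+03
Step 3: I = 1.316e-11 * (4.0937e+03 - 1) = 5.39e-08 A

5.39e-08


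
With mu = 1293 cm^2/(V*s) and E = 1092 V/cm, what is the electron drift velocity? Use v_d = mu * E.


Step 1: v_d = mu * E
Step 2: v_d = 1293 * 1092 = 1411956
Step 3: v_d = 1.41e+06 cm/s

1.41e+06


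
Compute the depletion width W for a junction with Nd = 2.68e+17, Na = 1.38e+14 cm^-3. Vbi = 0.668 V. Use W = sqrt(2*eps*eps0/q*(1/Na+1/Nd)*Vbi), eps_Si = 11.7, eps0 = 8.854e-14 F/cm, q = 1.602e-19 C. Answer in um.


Step 1: 1/Na + 1/Nd = 1/1.38e+14 + 1/2.68e+17 = 7.25011e-15
Step 2: 2*eps*eps0/q = 2*11.7*8.854e-14/1.602e-19 = 1.293281e+07
Step 3: W^2 = 1.293281e+07 * 7.25011e-15 * 0.668 = 6.26345e-08
Step 4: W = sqrt(6.26345e-08) = 2.503e-04 cm = 2.503 um

2.503


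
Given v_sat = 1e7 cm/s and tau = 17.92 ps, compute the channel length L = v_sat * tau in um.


Step 1: tau in seconds = 17.92 ps * 1e-12 = 1.7920e-11 s
Step 2: L = v_sat * tau = 1e7 * 1.7920e-11 = 1.7920e-04 cm
Step 3: L in um = 1.7920e-04 * 1e4 = 1.792 um

1.792


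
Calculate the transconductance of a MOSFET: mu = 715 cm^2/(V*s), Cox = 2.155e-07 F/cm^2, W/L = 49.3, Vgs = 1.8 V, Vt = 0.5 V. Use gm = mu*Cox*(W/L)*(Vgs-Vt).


Step 1: Vov = Vgs - Vt = 1.8 - 0.5 = 1.3 V
Step 2: gm = mu * Cox * (W/L) * Vov
Step 3: gm = 715 * 2.155e-07 * 49.3 * 1.3 = 9.88e-03 S

9.88e-03


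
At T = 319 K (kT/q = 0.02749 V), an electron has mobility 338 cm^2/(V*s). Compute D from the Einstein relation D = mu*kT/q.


Step 1: D = mu * (kT/q)
Step 2: D = 338 * 0.02749
Step 3: D = 9.29 cm^2/s

9.29


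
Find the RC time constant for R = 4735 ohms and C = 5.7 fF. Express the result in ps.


Step 1: tau = R * C
Step 2: tau = 4735 * 5.7 fF = 4735 * 5.7e-15 F
Step 3: tau = 2.69895e-11 s = 26.9895 ps

26.9895


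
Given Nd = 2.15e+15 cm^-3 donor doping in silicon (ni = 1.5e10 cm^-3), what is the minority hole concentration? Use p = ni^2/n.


Step 1: Since Nd >> ni, n ≈ Nd = 2.15e+15 cm^-3
Step 2: p = ni^2 / n = (1.5e10)^2 / 2.15e+15
Step 3: p = 2.25e20 / 2.15e+15 = 1.05e+05 cm^-3

1.05e+05


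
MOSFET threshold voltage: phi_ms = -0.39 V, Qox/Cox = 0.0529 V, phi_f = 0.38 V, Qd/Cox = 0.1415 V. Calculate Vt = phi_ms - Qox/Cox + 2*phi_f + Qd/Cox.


Step 1: Vt = phi_ms - Qox/Cox + 2*phi_f + Qd/Cox
Step 2: Vt = -0.39 - 0.0529 + 2*0.38 + 0.1415
Step 3: Vt = -0.39 - 0.0529 + 0.76 + 0.1415
Step 4: Vt = 0.4586 V

0.4586


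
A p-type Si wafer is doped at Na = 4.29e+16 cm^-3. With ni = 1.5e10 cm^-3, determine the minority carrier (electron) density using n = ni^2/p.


Step 1: Majority hole concentration p ≈ Na = 4.29e+16 cm^-3
Step 2: n = ni^2 / Na = (1.5e10)^2 / 4.29e+16
Step 3: n = 5.24e+03 cm^-3

5.24e+03


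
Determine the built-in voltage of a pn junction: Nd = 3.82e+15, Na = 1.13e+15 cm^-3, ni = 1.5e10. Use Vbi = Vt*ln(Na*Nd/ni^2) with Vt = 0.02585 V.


Step 1: Compute Na*Nd/ni^2 = 1.13e+15 * 3.82e+15 / (1.5e10)^2 = 1.9185e+10
Step 2: ln(1.9185e+10) = 23.6774
Step 3: Vbi = 0.02585 * 23.6774 = 0.612 V

0.612


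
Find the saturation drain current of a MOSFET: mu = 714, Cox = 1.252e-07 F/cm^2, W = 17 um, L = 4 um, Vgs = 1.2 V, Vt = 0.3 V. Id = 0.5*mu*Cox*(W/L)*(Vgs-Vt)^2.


Step 1: Overdrive voltage Vov = Vgs - Vt = 1.2 - 0.3 = 0.9 V
Step 2: W/L = 17/4 = 4.25
Step 3: Id = 0.5 * 714 * 1.252e-07 * 4.25 * 0.9^2
Step 4: Id = 1.54e-04 A

1.54e-04


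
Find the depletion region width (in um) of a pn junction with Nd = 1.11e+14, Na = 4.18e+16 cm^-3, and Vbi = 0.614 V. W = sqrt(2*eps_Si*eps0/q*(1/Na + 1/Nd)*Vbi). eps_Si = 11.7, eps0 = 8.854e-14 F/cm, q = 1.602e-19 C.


Step 1: 1/Na + 1/Nd = 1/4.18e+16 + 1/1.11e+14 = 9.03293e-15
Step 2: 2*eps*eps0/q = 2*11.7*8.854e-14/1.602e-19 = 1.293281e+07
Step 3: W^2 = 1.293281e+07 * 9.03293e-15 * 0.614 = 7.17282e-08
Step 4: W = sqrt(7.17282e-08) = 2.678e-04 cm = 2.678 um

2.678


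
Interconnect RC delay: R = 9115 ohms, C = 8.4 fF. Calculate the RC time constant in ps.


Step 1: tau = R * C
Step 2: tau = 9115 * 8.4 fF = 9115 * 8.4e-15 F
Step 3: tau = 7.6566e-11 s = 76.566 ps

76.566


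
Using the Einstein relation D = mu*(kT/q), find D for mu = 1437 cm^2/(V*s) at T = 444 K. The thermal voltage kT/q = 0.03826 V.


Step 1: D = mu * (kT/q)
Step 2: D = 1437 * 0.03826
Step 3: D = 54.98 cm^2/s

54.98


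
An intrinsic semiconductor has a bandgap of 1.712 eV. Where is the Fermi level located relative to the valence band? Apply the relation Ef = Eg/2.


Step 1: For an intrinsic semiconductor, the Fermi level sits at midgap.
Step 2: Ef = Eg / 2 = 1.712 / 2 = 0.856 eV

0.856


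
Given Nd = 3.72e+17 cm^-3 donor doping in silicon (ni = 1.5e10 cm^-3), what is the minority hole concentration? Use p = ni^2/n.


Step 1: Since Nd >> ni, n ≈ Nd = 3.72e+17 cm^-3
Step 2: p = ni^2 / n = (1.5e10)^2 / 3.72e+17
Step 3: p = 2.25e20 / 3.72e+17 = 6.05e+02 cm^-3

6.05e+02


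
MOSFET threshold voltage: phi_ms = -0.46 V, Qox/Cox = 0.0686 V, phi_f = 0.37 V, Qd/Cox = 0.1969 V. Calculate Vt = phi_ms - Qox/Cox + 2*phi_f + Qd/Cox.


Step 1: Vt = phi_ms - Qox/Cox + 2*phi_f + Qd/Cox
Step 2: Vt = -0.46 - 0.0686 + 2*0.37 + 0.1969
Step 3: Vt = -0.46 - 0.0686 + 0.74 + 0.1969
Step 4: Vt = 0.4083 V

0.4083


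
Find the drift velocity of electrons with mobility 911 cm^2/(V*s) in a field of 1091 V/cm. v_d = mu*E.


Step 1: v_d = mu * E
Step 2: v_d = 911 * 1091 = 993901
Step 3: v_d = 9.94e+05 cm/s

9.94e+05


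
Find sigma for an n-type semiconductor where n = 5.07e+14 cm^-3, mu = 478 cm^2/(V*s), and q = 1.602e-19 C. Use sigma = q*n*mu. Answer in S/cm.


Step 1: sigma = q * n * mu
Step 2: sigma = 1.602e-19 * 5.07e+14 * 478
Step 3: sigma = 3.882e-02 S/cm

3.882e-02


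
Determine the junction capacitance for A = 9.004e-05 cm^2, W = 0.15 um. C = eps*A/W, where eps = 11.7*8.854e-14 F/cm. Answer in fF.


Step 1: eps_Si = 11.7 * 8.854e-14 = 1.035918e-12 F/cm
Step 2: W in cm = 0.15 * 1e-4 = 1.50e-05 cm
Step 3: C = 1.035918e-12 * 9.004e-05 / 1.50e-05 = 6.218270e-12 F
Step 4: C = 6218.27 fF

6218.27


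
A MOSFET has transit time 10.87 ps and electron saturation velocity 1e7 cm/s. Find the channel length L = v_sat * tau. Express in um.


Step 1: tau in seconds = 10.87 ps * 1e-12 = 1.0870e-11 s
Step 2: L = v_sat * tau = 1e7 * 1.0870e-11 = 1.0870e-04 cm
Step 3: L in um = 1.0870e-04 * 1e4 = 1.087 um

1.087


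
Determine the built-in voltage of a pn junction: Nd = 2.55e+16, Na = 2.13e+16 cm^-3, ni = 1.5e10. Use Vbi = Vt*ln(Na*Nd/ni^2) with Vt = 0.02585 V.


Step 1: Compute Na*Nd/ni^2 = 2.13e+16 * 2.55e+16 / (1.5e10)^2 = 2.4140e+12
Step 2: ln(2.4140e+12) = 28.5123
Step 3: Vbi = 0.02585 * 28.5123 = 0.737 V

0.737


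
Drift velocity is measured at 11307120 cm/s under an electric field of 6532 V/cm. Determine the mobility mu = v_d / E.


Step 1: mu = v_d / E
Step 2: mu = 11307120 / 6532
Step 3: mu = 1731.03 cm^2/(V*s)

1731.03


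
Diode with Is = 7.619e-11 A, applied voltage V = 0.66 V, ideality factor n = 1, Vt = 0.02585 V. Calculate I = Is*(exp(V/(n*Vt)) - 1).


Step 1: V/(n*Vt) = 0.66/(1*0.02585) = 25.5319
Step 2: exp(25.5319) = 1.2256e+11
Step 3: I = 7.619e-11 * (1.2256e+11 - 1) = 9.34e+00 A

9.34e+00


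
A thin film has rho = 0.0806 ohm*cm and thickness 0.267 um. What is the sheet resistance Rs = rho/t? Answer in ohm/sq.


Step 1: Convert thickness to cm: t = 0.267 um = 2.6700e-05 cm
Step 2: Rs = rho / t = 0.0806 / 2.6700e-05
Step 3: Rs = 3018.7 ohm/sq

3018.7


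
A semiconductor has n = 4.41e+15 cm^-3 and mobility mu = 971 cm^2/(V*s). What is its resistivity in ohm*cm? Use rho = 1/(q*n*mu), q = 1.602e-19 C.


Step 1: sigma = q * n * mu = 1.602e-19 * 4.41e+15 * 971 = 6.85994e-01 S/cm
Step 2: rho = 1 / sigma = 1 / 6.85994e-01 = 1.458 ohm*cm

1.458


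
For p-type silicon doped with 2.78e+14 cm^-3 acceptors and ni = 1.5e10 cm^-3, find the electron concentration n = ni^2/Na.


Step 1: Majority hole concentration p ≈ Na = 2.78e+14 cm^-3
Step 2: n = ni^2 / Na = (1.5e10)^2 / 2.78e+14
Step 3: n = 8.09e+05 cm^-3

8.09e+05


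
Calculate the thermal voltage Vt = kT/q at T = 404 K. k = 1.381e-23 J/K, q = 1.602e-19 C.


Step 1: kT = 1.381e-23 * 404 = 5.57924e-21 J
Step 2: Vt = kT/q = 5.57924e-21 / 1.602e-19
Step 3: Vt = 0.03483 V

0.03483


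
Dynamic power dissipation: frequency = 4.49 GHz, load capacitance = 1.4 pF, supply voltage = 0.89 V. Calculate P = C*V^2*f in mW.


Step 1: V^2 = 0.89^2 = 0.7921 V^2
Step 2: P = C*V^2*f = 1.4e-12 F * 0.7921 * 4.49e9 Hz
Step 3: P = 4.9791406e-03 W
Step 4: P = 4.979 mW

4.979


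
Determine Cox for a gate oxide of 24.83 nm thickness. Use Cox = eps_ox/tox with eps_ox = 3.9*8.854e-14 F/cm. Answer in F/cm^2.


Step 1: eps_ox = 3.9 * 8.854e-14 = 3.45306e-13 F/cm
Step 2: tox in cm = 24.83 nm * 1e-7 = 2.4830e-06 cm
Step 3: Cox = 3.45306e-13 / 2.4830e-06 = 1.39e-07 F/cm^2

1.39e-07


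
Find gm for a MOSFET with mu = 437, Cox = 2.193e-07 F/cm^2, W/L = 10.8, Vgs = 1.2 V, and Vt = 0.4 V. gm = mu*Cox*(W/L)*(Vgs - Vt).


Step 1: Vov = Vgs - Vt = 1.2 - 0.4 = 0.8 V
Step 2: gm = mu * Cox * (W/L) * Vov
Step 3: gm = 437 * 2.193e-07 * 10.8 * 0.8 = 8.28e-04 S

8.28e-04


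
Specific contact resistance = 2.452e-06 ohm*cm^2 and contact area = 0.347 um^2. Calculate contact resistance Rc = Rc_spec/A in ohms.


Step 1: Convert area to cm^2: 0.347 um^2 = 3.4700e-09 cm^2
Step 2: Rc = Rc_spec / A = 2.452e-06 / 3.4700e-09
Step 3: Rc = 7.07e+02 ohms

7.07e+02


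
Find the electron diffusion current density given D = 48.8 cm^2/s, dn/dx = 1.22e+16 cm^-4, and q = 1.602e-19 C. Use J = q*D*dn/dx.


Step 1: J = q * D * (dn/dx)
Step 2: J = 1.602e-19 * 48.8 * 1.22e+16
Step 3: J = 9.54e-02 A/cm^2

9.54e-02


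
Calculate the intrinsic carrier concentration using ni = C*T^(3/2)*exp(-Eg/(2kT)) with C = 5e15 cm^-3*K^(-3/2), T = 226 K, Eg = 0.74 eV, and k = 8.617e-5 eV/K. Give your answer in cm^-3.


Step 1: Compute kT = 8.617e-5 * 226 = 0.01947442 eV
Step 2: Exponent = -Eg/(2kT) = -0.74/(2*0.01947442) = -18.99928
Step 3: T^(3/2) = 226^1.5 = 3397.52
Step 4: ni = 5e15 * 3397.52 * exp(-18.99928) = 9.52e+10 cm^-3

9.52e+10


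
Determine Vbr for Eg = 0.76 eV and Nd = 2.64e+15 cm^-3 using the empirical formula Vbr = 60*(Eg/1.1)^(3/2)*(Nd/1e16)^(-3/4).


Step 1: Eg/1.1 = 0.76/1.1 = 0.690909
Step 2: (Eg/1.1)^1.5 = 0.690909^1.5 = 0.574290
Step 3: (Nd/1e16)^(-0.75) = (0.264)^(-0.75) = 2.715170
Step 4: Vbr = 60 * 0.574290 * 2.715170 = 93.6 V

93.6


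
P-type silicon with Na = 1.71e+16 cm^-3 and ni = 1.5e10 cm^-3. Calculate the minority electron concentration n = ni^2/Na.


Step 1: Majority hole concentration p ≈ Na = 1.71e+16 cm^-3
Step 2: n = ni^2 / Na = (1.5e10)^2 / 1.71e+16
Step 3: n = 1.32e+04 cm^-3

1.32e+04


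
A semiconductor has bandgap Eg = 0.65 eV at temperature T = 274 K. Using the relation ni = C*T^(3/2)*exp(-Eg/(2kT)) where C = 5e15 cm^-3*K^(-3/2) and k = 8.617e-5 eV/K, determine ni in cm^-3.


Step 1: Compute kT = 8.617e-5 * 274 = 0.02361058 eV
Step 2: Exponent = -Eg/(2kT) = -0.65/(2*0.02361058) = -13.76502
Step 3: T^(3/2) = 274^1.5 = 4535.51
Step 4: ni = 5e15 * 4535.51 * exp(-13.76502) = 2.39e+13 cm^-3

2.39e+13


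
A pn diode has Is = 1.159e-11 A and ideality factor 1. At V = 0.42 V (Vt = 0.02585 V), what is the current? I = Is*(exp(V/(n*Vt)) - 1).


Step 1: V/(n*Vt) = 0.42/(1*0.02585) = 16.2476
Step 2: exp(16.2476) = 1.1383e+07
Step 3: I = 1.159e-11 * (1.1383e+07 - 1) = 1.32e-04 A

1.32e-04


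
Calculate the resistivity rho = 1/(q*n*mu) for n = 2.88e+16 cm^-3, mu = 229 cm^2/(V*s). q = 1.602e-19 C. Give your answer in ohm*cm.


Step 1: sigma = q * n * mu = 1.602e-19 * 2.88e+16 * 229 = 1.05655e+00 S/cm
Step 2: rho = 1 / sigma = 1 / 1.05655e+00 = 0.9465 ohm*cm

0.9465


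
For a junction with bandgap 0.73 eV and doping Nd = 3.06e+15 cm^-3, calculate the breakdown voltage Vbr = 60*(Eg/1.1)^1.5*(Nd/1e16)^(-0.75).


Step 1: Eg/1.1 = 0.73/1.1 = 0.663636
Step 2: (Eg/1.1)^1.5 = 0.663636^1.5 = 0.540623
Step 3: (Nd/1e16)^(-0.75) = (0.306)^(-0.75) = 2.430574
Step 4: Vbr = 60 * 0.540623 * 2.430574 = 78.8 V

78.8


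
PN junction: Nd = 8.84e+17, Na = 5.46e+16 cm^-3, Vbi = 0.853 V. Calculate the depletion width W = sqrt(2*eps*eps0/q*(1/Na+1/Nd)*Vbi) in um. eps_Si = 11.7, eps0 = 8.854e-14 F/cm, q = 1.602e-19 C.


Step 1: 1/Na + 1/Nd = 1/5.46e+16 + 1/8.84e+17 = 1.94462e-17
Step 2: 2*eps*eps0/q = 2*11.7*8.854e-14/1.602e-19 = 1.293281e+07
Step 3: W^2 = 1.293281e+07 * 1.94462e-17 * 0.853 = 2.14524e-10
Step 4: W = sqrt(2.14524e-10) = 1.465e-05 cm = 0.1465 um

0.1465


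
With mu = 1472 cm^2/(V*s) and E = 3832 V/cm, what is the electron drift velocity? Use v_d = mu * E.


Step 1: v_d = mu * E
Step 2: v_d = 1472 * 3832 = 5640704
Step 3: v_d = 5.64e+06 cm/s

5.64e+06


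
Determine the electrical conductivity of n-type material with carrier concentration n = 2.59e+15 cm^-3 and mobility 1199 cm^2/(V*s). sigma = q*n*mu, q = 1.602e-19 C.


Step 1: sigma = q * n * mu
Step 2: sigma = 1.602e-19 * 2.59e+15 * 1199
Step 3: sigma = 4.975e-01 S/cm

4.975e-01


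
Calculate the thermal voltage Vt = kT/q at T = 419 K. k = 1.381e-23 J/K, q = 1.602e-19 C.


Step 1: kT = 1.381e-23 * 419 = 5.78639e-21 J
Step 2: Vt = kT/q = 5.78639e-21 / 1.602e-19
Step 3: Vt = 0.03612 V

0.03612


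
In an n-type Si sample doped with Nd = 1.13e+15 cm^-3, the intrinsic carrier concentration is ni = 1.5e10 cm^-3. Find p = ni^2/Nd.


Step 1: Since Nd >> ni, n ≈ Nd = 1.13e+15 cm^-3
Step 2: p = ni^2 / n = (1.5e10)^2 / 1.13e+15
Step 3: p = 2.25e20 / 1.13e+15 = 1.99e+05 cm^-3

1.99e+05


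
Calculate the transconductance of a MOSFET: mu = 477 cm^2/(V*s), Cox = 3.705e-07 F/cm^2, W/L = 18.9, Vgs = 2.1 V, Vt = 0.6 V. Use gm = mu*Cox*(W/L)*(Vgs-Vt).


Step 1: Vov = Vgs - Vt = 2.1 - 0.6 = 1.5 V
Step 2: gm = mu * Cox * (W/L) * Vov
Step 3: gm = 477 * 3.705e-07 * 18.9 * 1.5 = 5.01e-03 S

5.01e-03


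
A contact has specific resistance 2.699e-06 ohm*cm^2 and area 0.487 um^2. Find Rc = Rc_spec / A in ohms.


Step 1: Convert area to cm^2: 0.487 um^2 = 4.8700e-09 cm^2
Step 2: Rc = Rc_spec / A = 2.699e-06 / 4.8700e-09
Step 3: Rc = 5.54e+02 ohms

5.54e+02


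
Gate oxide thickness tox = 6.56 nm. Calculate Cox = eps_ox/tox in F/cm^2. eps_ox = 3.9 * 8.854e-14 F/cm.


Step 1: eps_ox = 3.9 * 8.854e-14 = 3.45306e-13 F/cm
Step 2: tox in cm = 6.56 nm * 1e-7 = 6.5600e-07 cm
Step 3: Cox = 3.45306e-13 / 6.5600e-07 = 5.26e-07 F/cm^2

5.26e-07


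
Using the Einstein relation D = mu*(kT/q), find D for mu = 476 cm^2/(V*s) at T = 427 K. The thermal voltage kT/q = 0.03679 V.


Step 1: D = mu * (kT/q)
Step 2: D = 476 * 0.03679
Step 3: D = 17.51 cm^2/s

17.51


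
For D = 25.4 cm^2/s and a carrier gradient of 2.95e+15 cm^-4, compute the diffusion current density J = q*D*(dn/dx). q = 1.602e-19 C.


Step 1: J = q * D * (dn/dx)
Step 2: J = 1.602e-19 * 25.4 * 2.95e+15
Step 3: J = 1.20e-02 A/cm^2

1.20e-02


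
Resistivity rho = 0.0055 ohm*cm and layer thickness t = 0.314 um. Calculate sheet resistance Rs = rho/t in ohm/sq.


Step 1: Convert thickness to cm: t = 0.314 um = 3.1400e-05 cm
Step 2: Rs = rho / t = 0.0055 / 3.1400e-05
Step 3: Rs = 175.2 ohm/sq

175.2


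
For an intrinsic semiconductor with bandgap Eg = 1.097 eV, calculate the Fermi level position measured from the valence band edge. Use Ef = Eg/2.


Step 1: For an intrinsic semiconductor, the Fermi level sits at midgap.
Step 2: Ef = Eg / 2 = 1.097 / 2 = 0.5485 eV

0.5485


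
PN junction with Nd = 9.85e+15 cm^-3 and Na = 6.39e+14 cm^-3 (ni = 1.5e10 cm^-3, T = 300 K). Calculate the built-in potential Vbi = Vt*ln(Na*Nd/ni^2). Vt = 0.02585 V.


Step 1: Compute Na*Nd/ni^2 = 6.39e+14 * 9.85e+15 / (1.5e10)^2 = 2.7974e+10
Step 2: ln(2.7974e+10) = 24.0545
Step 3: Vbi = 0.02585 * 24.0545 = 0.622 V

0.622


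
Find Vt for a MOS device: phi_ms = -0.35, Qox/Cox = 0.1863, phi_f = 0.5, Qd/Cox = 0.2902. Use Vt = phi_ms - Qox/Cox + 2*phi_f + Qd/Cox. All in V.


Step 1: Vt = phi_ms - Qox/Cox + 2*phi_f + Qd/Cox
Step 2: Vt = -0.35 - 0.1863 + 2*0.5 + 0.2902
Step 3: Vt = -0.35 - 0.1863 + 1.0 + 0.2902
Step 4: Vt = 0.7539 V

0.7539


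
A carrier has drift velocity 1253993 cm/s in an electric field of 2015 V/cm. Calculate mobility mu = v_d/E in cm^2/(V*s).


Step 1: mu = v_d / E
Step 2: mu = 1253993 / 2015
Step 3: mu = 622.33 cm^2/(V*s)

622.33


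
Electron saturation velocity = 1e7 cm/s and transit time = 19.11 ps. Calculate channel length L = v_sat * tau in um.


Step 1: tau in seconds = 19.11 ps * 1e-12 = 1.9110e-11 s
Step 2: L = v_sat * tau = 1e7 * 1.9110e-11 = 1.9110e-04 cm
Step 3: L in um = 1.9110e-04 * 1e4 = 1.911 um

1.911


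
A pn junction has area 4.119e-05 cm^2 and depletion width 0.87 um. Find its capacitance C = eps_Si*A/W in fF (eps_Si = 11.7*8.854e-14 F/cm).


Step 1: eps_Si = 11.7 * 8.854e-14 = 1.035918e-12 F/cm
Step 2: W in cm = 0.87 * 1e-4 = 8.70e-05 cm
Step 3: C = 1.035918e-12 * 4.119e-05 / 8.70e-05 = 4.904536e-13 F
Step 4: C = 490.45 fF

490.45


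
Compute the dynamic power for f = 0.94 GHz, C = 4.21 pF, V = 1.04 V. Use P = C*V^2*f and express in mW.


Step 1: V^2 = 1.04^2 = 1.0816 V^2
Step 2: P = C*V^2*f = 4.21e-12 F * 1.0816 * 0.94e9 Hz
Step 3: P = 4.28032384e-03 W
Step 4: P = 4.28 mW

4.28


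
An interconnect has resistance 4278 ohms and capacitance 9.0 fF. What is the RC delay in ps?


Step 1: tau = R * C
Step 2: tau = 4278 * 9.0 fF = 4278 * 9.0e-15 F
Step 3: tau = 3.8502e-11 s = 38.502 ps

38.502


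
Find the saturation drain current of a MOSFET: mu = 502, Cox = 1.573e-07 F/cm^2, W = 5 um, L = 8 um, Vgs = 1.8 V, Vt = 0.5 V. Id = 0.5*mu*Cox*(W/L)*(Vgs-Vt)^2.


Step 1: Overdrive voltage Vov = Vgs - Vt = 1.8 - 0.5 = 1.3 V
Step 2: W/L = 5/8 = 0.625
Step 3: Id = 0.5 * 502 * 1.573e-07 * 0.625 * 1.3^2
Step 4: Id = 4.17e-05 A

4.17e-05


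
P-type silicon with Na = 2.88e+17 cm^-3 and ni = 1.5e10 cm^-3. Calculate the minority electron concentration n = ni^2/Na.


Step 1: Majority hole concentration p ≈ Na = 2.88e+17 cm^-3
Step 2: n = ni^2 / Na = (1.5e10)^2 / 2.88e+17
Step 3: n = 7.81e+02 cm^-3

7.81e+02


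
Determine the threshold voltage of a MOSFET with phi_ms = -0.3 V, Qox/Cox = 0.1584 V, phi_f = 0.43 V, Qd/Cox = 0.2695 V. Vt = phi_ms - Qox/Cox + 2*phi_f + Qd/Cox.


Step 1: Vt = phi_ms - Qox/Cox + 2*phi_f + Qd/Cox
Step 2: Vt = -0.3 - 0.1584 + 2*0.43 + 0.2695
Step 3: Vt = -0.3 - 0.1584 + 0.86 + 0.2695
Step 4: Vt = 0.6711 V

0.6711


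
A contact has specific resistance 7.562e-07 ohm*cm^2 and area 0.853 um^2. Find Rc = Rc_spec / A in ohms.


Step 1: Convert area to cm^2: 0.853 um^2 = 8.5300e-09 cm^2
Step 2: Rc = Rc_spec / A = 7.562e-07 / 8.5300e-09
Step 3: Rc = 8.87e+01 ohms

8.87e+01


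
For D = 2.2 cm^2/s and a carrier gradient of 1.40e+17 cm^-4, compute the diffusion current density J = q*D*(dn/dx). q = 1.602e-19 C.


Step 1: J = q * D * (dn/dx)
Step 2: J = 1.602e-19 * 2.2 * 1.40e+17
Step 3: J = 4.93e-02 A/cm^2

4.93e-02


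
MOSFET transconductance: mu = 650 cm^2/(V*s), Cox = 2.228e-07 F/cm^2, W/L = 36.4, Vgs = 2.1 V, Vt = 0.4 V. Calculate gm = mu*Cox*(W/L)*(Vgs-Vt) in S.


Step 1: Vov = Vgs - Vt = 2.1 - 0.4 = 1.7 V
Step 2: gm = mu * Cox * (W/L) * Vov
Step 3: gm = 650 * 2.228e-07 * 36.4 * 1.7 = 8.96e-03 S

8.96e-03


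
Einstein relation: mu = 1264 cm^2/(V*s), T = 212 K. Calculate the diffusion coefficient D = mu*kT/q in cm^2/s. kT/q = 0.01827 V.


Step 1: D = mu * (kT/q)
Step 2: D = 1264 * 0.01827
Step 3: D = 23.09 cm^2/s

23.09


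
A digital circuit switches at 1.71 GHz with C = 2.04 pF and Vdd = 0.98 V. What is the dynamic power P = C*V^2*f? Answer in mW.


Step 1: V^2 = 0.98^2 = 0.9604 V^2
Step 2: P = C*V^2*f = 2.04e-12 F * 0.9604 * 1.71e9 Hz
Step 3: P = 3.35025936e-03 W
Step 4: P = 3.35 mW

3.35


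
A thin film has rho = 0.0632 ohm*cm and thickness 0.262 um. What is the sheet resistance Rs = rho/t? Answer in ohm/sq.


Step 1: Convert thickness to cm: t = 0.262 um = 2.6200e-05 cm
Step 2: Rs = rho / t = 0.0632 / 2.6200e-05
Step 3: Rs = 2412.2 ohm/sq

2412.2


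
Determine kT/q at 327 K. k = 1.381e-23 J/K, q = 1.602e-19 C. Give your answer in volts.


Step 1: kT = 1.381e-23 * 327 = 4.51587e-21 J
Step 2: Vt = kT/q = 4.51587e-21 / 1.602e-19
Step 3: Vt = 0.02819 V

0.02819


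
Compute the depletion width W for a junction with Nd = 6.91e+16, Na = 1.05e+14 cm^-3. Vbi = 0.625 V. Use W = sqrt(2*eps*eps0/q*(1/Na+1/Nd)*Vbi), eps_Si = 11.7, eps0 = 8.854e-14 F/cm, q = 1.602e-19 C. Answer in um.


Step 1: 1/Na + 1/Nd = 1/1.05e+14 + 1/6.91e+16 = 9.53828e-15
Step 2: 2*eps*eps0/q = 2*11.7*8.854e-14/1.602e-19 = 1.293281e+07
Step 3: W^2 = 1.293281e+07 * 9.53828e-15 * 0.625 = 7.70980e-08
Step 4: W = sqrt(7.70980e-08) = 2.777e-04 cm = 2.777 um

2.777


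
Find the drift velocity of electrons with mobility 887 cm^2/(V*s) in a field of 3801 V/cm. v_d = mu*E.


Step 1: v_d = mu * E
Step 2: v_d = 887 * 3801 = 3371487
Step 3: v_d = 3.37e+06 cm/s

3.37e+06


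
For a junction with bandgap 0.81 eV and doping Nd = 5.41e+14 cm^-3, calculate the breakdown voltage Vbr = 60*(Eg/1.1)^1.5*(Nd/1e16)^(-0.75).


Step 1: Eg/1.1 = 0.81/1.1 = 0.736364
Step 2: (Eg/1.1)^1.5 = 0.736364^1.5 = 0.631886
Step 3: (Nd/1e16)^(-0.75) = (0.0541)^(-0.75) = 8.914604
Step 4: Vbr = 60 * 0.631886 * 8.914604 = 338.0 V

338.0


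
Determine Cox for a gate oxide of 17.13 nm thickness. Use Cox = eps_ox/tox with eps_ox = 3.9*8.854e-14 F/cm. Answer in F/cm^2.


Step 1: eps_ox = 3.9 * 8.854e-14 = 3.45306e-13 F/cm
Step 2: tox in cm = 17.13 nm * 1e-7 = 1.7130e-06 cm
Step 3: Cox = 3.45306e-13 / 1.7130e-06 = 2.02e-07 F/cm^2

2.02e-07


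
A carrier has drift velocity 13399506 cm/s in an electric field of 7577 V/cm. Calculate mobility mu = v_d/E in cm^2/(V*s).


Step 1: mu = v_d / E
Step 2: mu = 13399506 / 7577
Step 3: mu = 1768.44 cm^2/(V*s)

1768.44


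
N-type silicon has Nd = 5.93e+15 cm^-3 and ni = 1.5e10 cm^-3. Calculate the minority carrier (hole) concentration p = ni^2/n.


Step 1: Since Nd >> ni, n ≈ Nd = 5.93e+15 cm^-3
Step 2: p = ni^2 / n = (1.5e10)^2 / 5.93e+15
Step 3: p = 2.25e20 / 5.93e+15 = 3.79e+04 cm^-3

3.79e+04


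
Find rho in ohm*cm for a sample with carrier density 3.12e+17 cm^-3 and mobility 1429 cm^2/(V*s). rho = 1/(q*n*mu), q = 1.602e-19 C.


Step 1: sigma = q * n * mu = 1.602e-19 * 3.12e+17 * 1429 = 7.14248e+01 S/cm
Step 2: rho = 1 / sigma = 1 / 7.14248e+01 = 0.014 ohm*cm

0.014


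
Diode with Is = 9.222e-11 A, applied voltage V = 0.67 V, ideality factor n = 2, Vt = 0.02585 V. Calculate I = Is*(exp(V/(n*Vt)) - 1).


Step 1: V/(n*Vt) = 0.67/(2*0.02585) = 12.9594
Step 2: exp(12.9594) = 4.2481e+05
Step 3: I = 9.222e-11 * (4.2481e+05 - 1) = 3.92e-05 A

3.92e-05


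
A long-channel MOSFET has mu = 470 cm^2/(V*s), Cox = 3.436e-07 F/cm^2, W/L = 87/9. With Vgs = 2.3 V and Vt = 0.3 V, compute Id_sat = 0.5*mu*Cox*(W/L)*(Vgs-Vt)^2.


Step 1: Overdrive voltage Vov = Vgs - Vt = 2.3 - 0.3 = 2.0 V
Step 2: W/L = 87/9 = 9.66667
Step 3: Id = 0.5 * 470 * 3.436e-07 * 9.66667 * 2.0^2
Step 4: Id = 3.12e-03 A

3.12e-03


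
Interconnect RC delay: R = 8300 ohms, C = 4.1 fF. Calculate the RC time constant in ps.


Step 1: tau = R * C
Step 2: tau = 8300 * 4.1 fF = 8300 * 4.1e-15 F
Step 3: tau = 3.403e-11 s = 34.03 ps

34.03


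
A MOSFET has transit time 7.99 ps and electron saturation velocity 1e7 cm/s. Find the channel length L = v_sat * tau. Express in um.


Step 1: tau in seconds = 7.99 ps * 1e-12 = 7.9900e-12 s
Step 2: L = v_sat * tau = 1e7 * 7.9900e-12 = 7.9900e-05 cm
Step 3: L in um = 7.9900e-05 * 1e4 = 0.799 um

0.799


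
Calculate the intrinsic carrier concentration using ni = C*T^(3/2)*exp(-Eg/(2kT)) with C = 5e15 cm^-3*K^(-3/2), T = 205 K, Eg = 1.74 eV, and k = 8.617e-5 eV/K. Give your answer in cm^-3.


Step 1: Compute kT = 8.617e-5 * 205 = 0.01766485 eV
Step 2: Exponent = -Eg/(2kT) = -1.74/(2*0.01766485) = -49.25035
Step 3: T^(3/2) = 205^1.5 = 2935.15
Step 4: ni = 5e15 * 2935.15 * exp(-49.25035) = 5.99e-03 cm^-3

5.99e-03


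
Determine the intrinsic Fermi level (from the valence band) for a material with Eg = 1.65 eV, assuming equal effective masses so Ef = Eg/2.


Step 1: For an intrinsic semiconductor, the Fermi level sits at midgap.
Step 2: Ef = Eg / 2 = 1.65 / 2 = 0.825 eV

0.825


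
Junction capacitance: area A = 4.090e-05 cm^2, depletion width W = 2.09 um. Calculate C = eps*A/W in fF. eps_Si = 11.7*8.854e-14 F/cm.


Step 1: eps_Si = 11.7 * 8.854e-14 = 1.035918e-12 F/cm
Step 2: W in cm = 2.09 * 1e-4 = 2.09e-04 cm
Step 3: C = 1.035918e-12 * 4.090e-05 / 2.09e-04 = 2.027227e-13 F
Step 4: C = 202.72 fF

202.72


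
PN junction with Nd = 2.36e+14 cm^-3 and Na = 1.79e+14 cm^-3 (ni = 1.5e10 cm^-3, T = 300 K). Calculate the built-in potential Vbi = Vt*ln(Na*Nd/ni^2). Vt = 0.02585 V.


Step 1: Compute Na*Nd/ni^2 = 1.79e+14 * 2.36e+14 / (1.5e10)^2 = 1.8775e+08
Step 2: ln(1.8775e+08) = 19.0506
Step 3: Vbi = 0.02585 * 19.0506 = 0.492 V

0.492


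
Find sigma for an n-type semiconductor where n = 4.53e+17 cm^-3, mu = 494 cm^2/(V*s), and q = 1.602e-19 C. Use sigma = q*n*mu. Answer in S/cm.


Step 1: sigma = q * n * mu
Step 2: sigma = 1.602e-19 * 4.53e+17 * 494
Step 3: sigma = 3.585e+01 S/cm

3.585e+01


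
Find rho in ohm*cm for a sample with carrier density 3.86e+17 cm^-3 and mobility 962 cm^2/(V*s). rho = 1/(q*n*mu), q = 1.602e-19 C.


Step 1: sigma = q * n * mu = 1.602e-19 * 3.86e+17 * 962 = 5.94874e+01 S/cm
Step 2: rho = 1 / sigma = 1 / 5.94874e+01 = 0.01681 ohm*cm

0.01681


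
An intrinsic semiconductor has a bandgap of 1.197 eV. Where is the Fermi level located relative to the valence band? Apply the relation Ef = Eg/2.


Step 1: For an intrinsic semiconductor, the Fermi level sits at midgap.
Step 2: Ef = Eg / 2 = 1.197 / 2 = 0.5985 eV

0.5985


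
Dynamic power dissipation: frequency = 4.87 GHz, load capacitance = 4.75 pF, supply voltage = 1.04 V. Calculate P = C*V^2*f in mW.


Step 1: V^2 = 1.04^2 = 1.0816 V^2
Step 2: P = C*V^2*f = 4.75e-12 F * 1.0816 * 4.87e9 Hz
Step 3: P = 2.5020112e-02 W
Step 4: P = 25.02 mW

25.02


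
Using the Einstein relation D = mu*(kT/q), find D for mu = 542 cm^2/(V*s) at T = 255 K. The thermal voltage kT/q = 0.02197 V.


Step 1: D = mu * (kT/q)
Step 2: D = 542 * 0.02197
Step 3: D = 11.91 cm^2/s

11.91


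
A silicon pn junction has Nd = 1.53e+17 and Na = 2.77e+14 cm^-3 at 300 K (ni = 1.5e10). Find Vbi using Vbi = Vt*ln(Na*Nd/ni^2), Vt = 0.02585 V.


Step 1: Compute Na*Nd/ni^2 = 2.77e+14 * 1.53e+17 / (1.5e10)^2 = 1.8836e+11
Step 2: ln(1.8836e+11) = 25.9616
Step 3: Vbi = 0.02585 * 25.9616 = 0.671 V

0.671


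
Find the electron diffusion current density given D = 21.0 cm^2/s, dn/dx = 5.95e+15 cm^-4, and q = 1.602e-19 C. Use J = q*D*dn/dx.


Step 1: J = q * D * (dn/dx)
Step 2: J = 1.602e-19 * 21.0 * 5.95e+15
Step 3: J = 2.00e-02 A/cm^2

2.00e-02


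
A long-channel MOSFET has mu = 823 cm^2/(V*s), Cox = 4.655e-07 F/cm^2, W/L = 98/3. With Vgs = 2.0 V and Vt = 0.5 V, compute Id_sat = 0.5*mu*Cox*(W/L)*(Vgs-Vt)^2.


Step 1: Overdrive voltage Vov = Vgs - Vt = 2.0 - 0.5 = 1.5 V
Step 2: W/L = 98/3 = 32.6667
Step 3: Id = 0.5 * 823 * 4.655e-07 * 32.6667 * 1.5^2
Step 4: Id = 1.41e-02 A

1.41e-02


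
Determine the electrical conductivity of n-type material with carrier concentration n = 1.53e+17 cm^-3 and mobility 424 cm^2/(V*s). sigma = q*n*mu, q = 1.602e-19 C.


Step 1: sigma = q * n * mu
Step 2: sigma = 1.602e-19 * 1.53e+17 * 424
Step 3: sigma = 1.039e+01 S/cm

1.039e+01


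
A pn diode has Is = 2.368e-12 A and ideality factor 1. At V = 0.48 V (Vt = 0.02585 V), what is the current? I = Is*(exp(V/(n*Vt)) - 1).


Step 1: V/(n*Vt) = 0.48/(1*0.02585) = 18.5687
Step 2: exp(18.5687) = 1.1595e+08
Step 3: I = 2.368e-12 * (1.1595e+08 - 1) = 2.75e-04 A

2.75e-04


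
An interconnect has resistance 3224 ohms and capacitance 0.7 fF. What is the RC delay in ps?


Step 1: tau = R * C
Step 2: tau = 3224 * 0.7 fF = 3224 * 7.0e-16 F
Step 3: tau = 2.2568e-12 s = 2.2568 ps

2.2568


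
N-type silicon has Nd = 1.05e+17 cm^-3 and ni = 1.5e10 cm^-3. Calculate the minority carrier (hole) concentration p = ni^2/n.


Step 1: Since Nd >> ni, n ≈ Nd = 1.05e+17 cm^-3
Step 2: p = ni^2 / n = (1.5e10)^2 / 1.05e+17
Step 3: p = 2.25e20 / 1.05e+17 = 2.14e+03 cm^-3

2.14e+03


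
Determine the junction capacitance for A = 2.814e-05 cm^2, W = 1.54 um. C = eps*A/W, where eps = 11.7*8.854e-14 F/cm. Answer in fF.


Step 1: eps_Si = 11.7 * 8.854e-14 = 1.035918e-12 F/cm
Step 2: W in cm = 1.54 * 1e-4 = 1.54e-04 cm
Step 3: C = 1.035918e-12 * 2.814e-05 / 1.54e-04 = 1.892905e-13 F
Step 4: C = 189.29 fF

189.29


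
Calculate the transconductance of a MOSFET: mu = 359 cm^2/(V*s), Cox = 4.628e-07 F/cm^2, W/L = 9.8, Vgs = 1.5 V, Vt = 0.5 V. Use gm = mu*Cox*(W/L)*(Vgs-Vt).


Step 1: Vov = Vgs - Vt = 1.5 - 0.5 = 1.0 V
Step 2: gm = mu * Cox * (W/L) * Vov
Step 3: gm = 359 * 4.628e-07 * 9.8 * 1.0 = 1.63e-03 S

1.63e-03


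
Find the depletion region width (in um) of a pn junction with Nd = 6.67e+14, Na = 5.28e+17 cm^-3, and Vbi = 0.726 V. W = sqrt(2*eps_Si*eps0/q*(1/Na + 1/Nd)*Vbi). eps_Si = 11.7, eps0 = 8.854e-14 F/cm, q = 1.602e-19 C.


Step 1: 1/Na + 1/Nd = 1/5.28e+17 + 1/6.67e+14 = 1.50114e-15
Step 2: 2*eps*eps0/q = 2*11.7*8.854e-14/1.602e-19 = 1.293281e+07
Step 3: W^2 = 1.293281e+07 * 1.50114e-15 * 0.726 = 1.40945e-08
Step 4: W = sqrt(1.40945e-08) = 1.187e-04 cm = 1.187 um

1.187


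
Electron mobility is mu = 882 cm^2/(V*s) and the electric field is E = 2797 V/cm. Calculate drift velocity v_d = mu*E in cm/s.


Step 1: v_d = mu * E
Step 2: v_d = 882 * 2797 = 2466954
Step 3: v_d = 2.47e+06 cm/s

2.47e+06


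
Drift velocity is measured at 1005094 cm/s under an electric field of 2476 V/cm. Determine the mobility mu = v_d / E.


Step 1: mu = v_d / E
Step 2: mu = 1005094 / 2476
Step 3: mu = 405.93 cm^2/(V*s)

405.93
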